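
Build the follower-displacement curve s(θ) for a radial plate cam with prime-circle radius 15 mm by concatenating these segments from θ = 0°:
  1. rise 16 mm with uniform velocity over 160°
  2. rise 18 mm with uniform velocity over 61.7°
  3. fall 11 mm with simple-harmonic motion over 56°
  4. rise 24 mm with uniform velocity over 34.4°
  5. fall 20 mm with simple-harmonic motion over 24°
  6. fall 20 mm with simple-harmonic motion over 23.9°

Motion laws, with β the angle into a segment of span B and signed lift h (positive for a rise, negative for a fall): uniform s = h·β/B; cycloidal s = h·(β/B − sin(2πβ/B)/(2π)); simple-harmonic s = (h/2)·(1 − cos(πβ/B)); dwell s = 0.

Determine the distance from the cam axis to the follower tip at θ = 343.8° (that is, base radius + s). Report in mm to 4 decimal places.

seg 1 [0°–160°] uniform, h=16: full span → s += 16 → s = 16.0000
seg 2 [160°–221.7°] uniform, h=18: full span → s += 18 → s = 34.0000
seg 3 [221.7°–277.7°] simple-harmonic, h=-11: full span → s += -11 → s = 23.0000
seg 4 [277.7°–312.1°] uniform, h=24: full span → s += 24 → s = 47.0000
seg 5 [312.1°–336.1°] simple-harmonic, h=-20: full span → s += -20 → s = 27.0000
seg 6 [336.1°–360°] simple-harmonic, h=-20: θ=343.8° here. β=7.7, B=23.9. -20/2·(1 − cos(π·0.3222)) = -4.6996 → s = 22.3004
radial distance = base radius + s = 15 + 22.3004 = 37.3004

37.3004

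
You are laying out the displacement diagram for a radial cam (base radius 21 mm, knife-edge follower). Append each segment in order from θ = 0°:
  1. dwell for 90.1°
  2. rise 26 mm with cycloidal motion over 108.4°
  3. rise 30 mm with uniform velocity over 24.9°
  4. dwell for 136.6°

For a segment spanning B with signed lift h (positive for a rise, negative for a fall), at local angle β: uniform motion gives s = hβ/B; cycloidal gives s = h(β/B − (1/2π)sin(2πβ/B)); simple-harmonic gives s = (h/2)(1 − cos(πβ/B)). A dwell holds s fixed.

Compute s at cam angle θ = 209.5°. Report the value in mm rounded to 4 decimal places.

seg 1 [0°–90.1°] dwell: s stays 0.0000
seg 2 [90.1°–198.5°] cycloidal, h=26: full span → s += 26 → s = 26.0000
seg 3 [198.5°–223.4°] uniform, h=30: θ=209.5° here. β=11, B=24.9. 30·11/24.9 = 13.2530 → s = 39.2530

39.2530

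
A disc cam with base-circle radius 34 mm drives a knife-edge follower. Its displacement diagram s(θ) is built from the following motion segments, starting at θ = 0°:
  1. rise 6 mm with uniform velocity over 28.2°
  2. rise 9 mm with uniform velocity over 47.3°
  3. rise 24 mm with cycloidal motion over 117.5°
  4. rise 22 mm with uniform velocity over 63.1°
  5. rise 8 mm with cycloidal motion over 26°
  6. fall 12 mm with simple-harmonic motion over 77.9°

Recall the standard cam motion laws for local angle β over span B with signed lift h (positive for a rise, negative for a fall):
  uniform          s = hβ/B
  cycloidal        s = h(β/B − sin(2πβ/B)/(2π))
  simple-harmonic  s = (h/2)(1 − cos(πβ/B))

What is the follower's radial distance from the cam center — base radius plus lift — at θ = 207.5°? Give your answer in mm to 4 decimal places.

seg 1 [0°–28.2°] uniform, h=6: full span → s += 6 → s = 6.0000
seg 2 [28.2°–75.5°] uniform, h=9: full span → s += 9 → s = 15.0000
seg 3 [75.5°–193°] cycloidal, h=24: full span → s += 24 → s = 39.0000
seg 4 [193°–256.1°] uniform, h=22: θ=207.5° here. β=14.5, B=63.1. 22·14.5/63.1 = 5.0555 → s = 44.0555
radial distance = base radius + s = 34 + 44.0555 = 78.0555

78.0555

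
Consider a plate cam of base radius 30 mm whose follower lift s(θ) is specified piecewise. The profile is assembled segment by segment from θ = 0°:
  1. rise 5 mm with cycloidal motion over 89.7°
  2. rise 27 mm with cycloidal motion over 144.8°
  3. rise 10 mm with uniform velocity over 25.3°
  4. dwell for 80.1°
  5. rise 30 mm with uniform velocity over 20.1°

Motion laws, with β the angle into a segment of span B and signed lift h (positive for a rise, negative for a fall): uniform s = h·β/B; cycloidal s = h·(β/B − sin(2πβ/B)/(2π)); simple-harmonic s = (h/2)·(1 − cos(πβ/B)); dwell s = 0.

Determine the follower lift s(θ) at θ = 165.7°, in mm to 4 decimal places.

seg 1 [0°–89.7°] cycloidal, h=5: full span → s += 5 → s = 5.0000
seg 2 [89.7°–234.5°] cycloidal, h=27: θ=165.7° here. β=76, B=144.8. 27·(0.5249 − sin(2π·0.5249)/(2π)) = 14.8398 → s = 19.8398

19.8398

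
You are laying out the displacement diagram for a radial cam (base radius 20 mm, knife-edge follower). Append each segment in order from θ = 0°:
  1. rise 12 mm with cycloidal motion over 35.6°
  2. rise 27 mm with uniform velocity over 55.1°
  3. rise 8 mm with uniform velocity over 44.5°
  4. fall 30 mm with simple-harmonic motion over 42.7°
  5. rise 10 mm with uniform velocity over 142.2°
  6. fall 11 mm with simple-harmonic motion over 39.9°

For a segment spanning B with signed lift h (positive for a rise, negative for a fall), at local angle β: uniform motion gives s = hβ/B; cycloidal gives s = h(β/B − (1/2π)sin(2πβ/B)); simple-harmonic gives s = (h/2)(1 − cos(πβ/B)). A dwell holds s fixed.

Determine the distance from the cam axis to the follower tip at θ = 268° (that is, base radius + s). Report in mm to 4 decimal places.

seg 1 [0°–35.6°] cycloidal, h=12: full span → s += 12 → s = 12.0000
seg 2 [35.6°–90.7°] uniform, h=27: full span → s += 27 → s = 39.0000
seg 3 [90.7°–135.2°] uniform, h=8: full span → s += 8 → s = 47.0000
seg 4 [135.2°–177.9°] simple-harmonic, h=-30: full span → s += -30 → s = 17.0000
seg 5 [177.9°–320.1°] uniform, h=10: θ=268° here. β=90.1, B=142.2. 10·90.1/142.2 = 6.3361 → s = 23.3361
radial distance = base radius + s = 20 + 23.3361 = 43.3361

43.3361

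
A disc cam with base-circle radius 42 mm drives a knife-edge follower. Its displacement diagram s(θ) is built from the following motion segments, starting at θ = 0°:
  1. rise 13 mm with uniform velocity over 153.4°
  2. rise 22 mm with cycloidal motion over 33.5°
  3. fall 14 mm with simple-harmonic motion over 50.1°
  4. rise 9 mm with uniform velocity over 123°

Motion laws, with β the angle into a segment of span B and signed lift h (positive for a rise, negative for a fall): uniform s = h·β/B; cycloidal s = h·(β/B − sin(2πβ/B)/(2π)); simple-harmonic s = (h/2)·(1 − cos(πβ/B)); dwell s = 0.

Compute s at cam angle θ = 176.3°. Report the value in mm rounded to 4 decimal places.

seg 1 [0°–153.4°] uniform, h=13: full span → s += 13 → s = 13.0000
seg 2 [153.4°–186.9°] cycloidal, h=22: θ=176.3° here. β=22.9, B=33.5. 22·(0.6836 − sin(2π·0.6836)/(2π)) = 18.2397 → s = 31.2397

31.2397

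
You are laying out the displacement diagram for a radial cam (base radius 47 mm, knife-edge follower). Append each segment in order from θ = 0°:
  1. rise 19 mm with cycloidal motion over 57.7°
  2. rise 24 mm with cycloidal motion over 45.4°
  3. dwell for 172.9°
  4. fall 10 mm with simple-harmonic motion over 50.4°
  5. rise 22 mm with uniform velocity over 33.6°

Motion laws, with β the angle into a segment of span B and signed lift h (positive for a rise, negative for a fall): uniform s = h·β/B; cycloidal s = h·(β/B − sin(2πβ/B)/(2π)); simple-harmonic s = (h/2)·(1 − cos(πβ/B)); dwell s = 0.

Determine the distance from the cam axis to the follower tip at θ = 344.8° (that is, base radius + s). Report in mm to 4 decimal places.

seg 1 [0°–57.7°] cycloidal, h=19: full span → s += 19 → s = 19.0000
seg 2 [57.7°–103.1°] cycloidal, h=24: full span → s += 24 → s = 43.0000
seg 3 [103.1°–276°] dwell: s stays 43.0000
seg 4 [276°–326.4°] simple-harmonic, h=-10: full span → s += -10 → s = 33.0000
seg 5 [326.4°–360°] uniform, h=22: θ=344.8° here. β=18.4, B=33.6. 22·18.4/33.6 = 12.0476 → s = 45.0476
radial distance = base radius + s = 47 + 45.0476 = 92.0476

92.0476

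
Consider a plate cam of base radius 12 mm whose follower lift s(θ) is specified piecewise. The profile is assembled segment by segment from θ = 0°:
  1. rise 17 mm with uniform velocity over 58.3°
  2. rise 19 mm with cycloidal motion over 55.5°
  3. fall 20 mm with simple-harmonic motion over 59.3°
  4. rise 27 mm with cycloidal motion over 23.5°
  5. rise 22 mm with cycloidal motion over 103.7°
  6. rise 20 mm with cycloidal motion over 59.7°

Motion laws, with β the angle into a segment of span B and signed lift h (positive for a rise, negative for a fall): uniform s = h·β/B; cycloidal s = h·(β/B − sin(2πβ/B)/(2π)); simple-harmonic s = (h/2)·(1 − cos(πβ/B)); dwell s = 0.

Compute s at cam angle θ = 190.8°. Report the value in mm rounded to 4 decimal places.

seg 1 [0°–58.3°] uniform, h=17: full span → s += 17 → s = 17.0000
seg 2 [58.3°–113.8°] cycloidal, h=19: full span → s += 19 → s = 36.0000
seg 3 [113.8°–173.1°] simple-harmonic, h=-20: full span → s += -20 → s = 16.0000
seg 4 [173.1°–196.6°] cycloidal, h=27: θ=190.8° here. β=17.7, B=23.5. 27·(0.7532 − sin(2π·0.7532)/(2π)) = 24.6325 → s = 40.6325

40.6325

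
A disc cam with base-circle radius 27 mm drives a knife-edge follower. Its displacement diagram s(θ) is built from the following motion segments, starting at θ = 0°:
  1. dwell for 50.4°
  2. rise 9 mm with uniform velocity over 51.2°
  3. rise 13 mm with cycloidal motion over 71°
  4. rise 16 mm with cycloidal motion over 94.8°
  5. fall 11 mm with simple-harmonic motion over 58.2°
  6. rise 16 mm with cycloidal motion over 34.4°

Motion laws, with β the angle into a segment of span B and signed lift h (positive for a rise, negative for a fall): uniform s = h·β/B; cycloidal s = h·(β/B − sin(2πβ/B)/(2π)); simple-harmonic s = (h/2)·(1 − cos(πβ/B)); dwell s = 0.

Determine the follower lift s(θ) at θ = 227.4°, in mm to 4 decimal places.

seg 1 [0°–50.4°] dwell: s stays 0.0000
seg 2 [50.4°–101.6°] uniform, h=9: full span → s += 9 → s = 9.0000
seg 3 [101.6°–172.6°] cycloidal, h=13: full span → s += 13 → s = 22.0000
seg 4 [172.6°–267.4°] cycloidal, h=16: θ=227.4° here. β=54.8, B=94.8. 16·(0.5781 − sin(2π·0.5781)/(2π)) = 10.4484 → s = 32.4484

32.4484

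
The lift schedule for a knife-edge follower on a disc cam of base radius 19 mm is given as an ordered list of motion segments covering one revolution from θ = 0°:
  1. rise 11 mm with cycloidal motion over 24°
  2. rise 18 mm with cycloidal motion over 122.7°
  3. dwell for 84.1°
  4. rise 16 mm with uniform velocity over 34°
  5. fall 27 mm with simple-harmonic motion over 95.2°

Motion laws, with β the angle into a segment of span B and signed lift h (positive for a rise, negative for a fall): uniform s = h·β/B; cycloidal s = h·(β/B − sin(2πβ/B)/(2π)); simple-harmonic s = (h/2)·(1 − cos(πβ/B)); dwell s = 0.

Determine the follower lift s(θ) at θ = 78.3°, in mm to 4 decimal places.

seg 1 [0°–24°] cycloidal, h=11: full span → s += 11 → s = 11.0000
seg 2 [24°–146.7°] cycloidal, h=18: θ=78.3° here. β=54.3, B=122.7. 18·(0.4425 − sin(2π·0.4425)/(2π)) = 6.9539 → s = 17.9539

17.9539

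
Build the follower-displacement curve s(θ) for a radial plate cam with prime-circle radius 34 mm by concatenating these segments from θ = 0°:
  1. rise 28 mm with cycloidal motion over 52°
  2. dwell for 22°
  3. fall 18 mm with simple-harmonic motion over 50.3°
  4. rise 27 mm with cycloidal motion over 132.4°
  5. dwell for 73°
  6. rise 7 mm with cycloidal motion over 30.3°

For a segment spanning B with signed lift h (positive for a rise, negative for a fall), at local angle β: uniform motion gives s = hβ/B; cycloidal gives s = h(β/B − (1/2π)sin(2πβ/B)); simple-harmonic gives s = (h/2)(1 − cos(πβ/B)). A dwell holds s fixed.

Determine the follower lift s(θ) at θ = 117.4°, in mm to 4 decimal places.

seg 1 [0°–52°] cycloidal, h=28: full span → s += 28 → s = 28.0000
seg 2 [52°–74°] dwell: s stays 28.0000
seg 3 [74°–124.3°] simple-harmonic, h=-18: θ=117.4° here. β=43.4, B=50.3. -18/2·(1 − cos(π·0.8628)) = -17.1771 → s = 10.8229

10.8229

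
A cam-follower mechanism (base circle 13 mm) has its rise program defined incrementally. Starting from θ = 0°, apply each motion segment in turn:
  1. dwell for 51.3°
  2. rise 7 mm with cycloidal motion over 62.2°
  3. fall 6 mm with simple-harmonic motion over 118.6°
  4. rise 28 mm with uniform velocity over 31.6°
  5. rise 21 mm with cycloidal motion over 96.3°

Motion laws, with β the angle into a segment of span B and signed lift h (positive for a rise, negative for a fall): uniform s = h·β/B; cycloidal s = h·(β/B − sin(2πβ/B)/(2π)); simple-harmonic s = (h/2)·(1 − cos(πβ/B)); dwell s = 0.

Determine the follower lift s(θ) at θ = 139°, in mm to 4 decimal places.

seg 1 [0°–51.3°] dwell: s stays 0.0000
seg 2 [51.3°–113.5°] cycloidal, h=7: full span → s += 7 → s = 7.0000
seg 3 [113.5°–232.1°] simple-harmonic, h=-6: θ=139° here. β=25.5, B=118.6. -6/2·(1 − cos(π·0.2150)) = -0.6588 → s = 6.3412

6.3412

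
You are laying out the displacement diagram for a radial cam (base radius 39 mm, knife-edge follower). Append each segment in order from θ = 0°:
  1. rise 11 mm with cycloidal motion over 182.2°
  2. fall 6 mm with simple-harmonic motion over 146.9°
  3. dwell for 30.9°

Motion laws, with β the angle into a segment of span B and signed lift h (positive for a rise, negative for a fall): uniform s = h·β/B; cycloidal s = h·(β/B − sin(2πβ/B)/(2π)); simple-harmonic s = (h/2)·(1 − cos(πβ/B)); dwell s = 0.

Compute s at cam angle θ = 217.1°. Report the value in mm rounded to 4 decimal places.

seg 1 [0°–182.2°] cycloidal, h=11: full span → s += 11 → s = 11.0000
seg 2 [182.2°–329.1°] simple-harmonic, h=-6: θ=217.1° here. β=34.9, B=146.9. -6/2·(1 − cos(π·0.2376)) = -0.7975 → s = 10.2025

10.2025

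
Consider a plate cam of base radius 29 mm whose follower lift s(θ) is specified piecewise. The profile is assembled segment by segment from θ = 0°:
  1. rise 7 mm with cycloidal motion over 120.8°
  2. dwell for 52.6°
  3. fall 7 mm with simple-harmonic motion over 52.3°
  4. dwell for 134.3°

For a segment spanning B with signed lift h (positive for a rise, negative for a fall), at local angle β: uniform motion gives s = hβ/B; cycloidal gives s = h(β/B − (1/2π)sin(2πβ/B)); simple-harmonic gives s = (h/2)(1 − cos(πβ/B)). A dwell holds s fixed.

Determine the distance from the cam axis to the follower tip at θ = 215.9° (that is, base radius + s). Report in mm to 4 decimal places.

seg 1 [0°–120.8°] cycloidal, h=7: full span → s += 7 → s = 7.0000
seg 2 [120.8°–173.4°] dwell: s stays 7.0000
seg 3 [173.4°–225.7°] simple-harmonic, h=-7: θ=215.9° here. β=42.5, B=52.3. -7/2·(1 − cos(π·0.8126)) = -6.4109 → s = 0.5891
radial distance = base radius + s = 29 + 0.5891 = 29.5891

29.5891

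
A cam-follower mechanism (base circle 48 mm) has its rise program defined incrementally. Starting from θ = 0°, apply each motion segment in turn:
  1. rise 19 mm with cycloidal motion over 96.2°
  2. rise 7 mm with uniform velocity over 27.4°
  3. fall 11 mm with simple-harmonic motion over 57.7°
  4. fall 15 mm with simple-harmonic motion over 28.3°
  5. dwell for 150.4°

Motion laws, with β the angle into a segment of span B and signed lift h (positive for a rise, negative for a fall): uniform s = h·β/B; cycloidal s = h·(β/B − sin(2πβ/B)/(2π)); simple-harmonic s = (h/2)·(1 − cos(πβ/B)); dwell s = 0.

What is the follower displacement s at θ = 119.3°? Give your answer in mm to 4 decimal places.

seg 1 [0°–96.2°] cycloidal, h=19: full span → s += 19 → s = 19.0000
seg 2 [96.2°–123.6°] uniform, h=7: θ=119.3° here. β=23.1, B=27.4. 7·23.1/27.4 = 5.9015 → s = 24.9015

24.9015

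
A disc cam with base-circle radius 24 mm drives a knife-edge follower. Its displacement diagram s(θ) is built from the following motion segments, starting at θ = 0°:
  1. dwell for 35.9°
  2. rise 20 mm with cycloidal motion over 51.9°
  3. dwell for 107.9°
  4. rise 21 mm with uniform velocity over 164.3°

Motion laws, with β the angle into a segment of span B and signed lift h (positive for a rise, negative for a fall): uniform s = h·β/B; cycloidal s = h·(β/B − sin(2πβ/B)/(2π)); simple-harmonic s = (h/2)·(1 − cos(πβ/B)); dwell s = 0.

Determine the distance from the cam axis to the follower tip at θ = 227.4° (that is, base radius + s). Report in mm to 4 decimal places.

seg 1 [0°–35.9°] dwell: s stays 0.0000
seg 2 [35.9°–87.8°] cycloidal, h=20: full span → s += 20 → s = 20.0000
seg 3 [87.8°–195.7°] dwell: s stays 20.0000
seg 4 [195.7°–360°] uniform, h=21: θ=227.4° here. β=31.7, B=164.3. 21·31.7/164.3 = 4.0517 → s = 24.0517
radial distance = base radius + s = 24 + 24.0517 = 48.0517

48.0517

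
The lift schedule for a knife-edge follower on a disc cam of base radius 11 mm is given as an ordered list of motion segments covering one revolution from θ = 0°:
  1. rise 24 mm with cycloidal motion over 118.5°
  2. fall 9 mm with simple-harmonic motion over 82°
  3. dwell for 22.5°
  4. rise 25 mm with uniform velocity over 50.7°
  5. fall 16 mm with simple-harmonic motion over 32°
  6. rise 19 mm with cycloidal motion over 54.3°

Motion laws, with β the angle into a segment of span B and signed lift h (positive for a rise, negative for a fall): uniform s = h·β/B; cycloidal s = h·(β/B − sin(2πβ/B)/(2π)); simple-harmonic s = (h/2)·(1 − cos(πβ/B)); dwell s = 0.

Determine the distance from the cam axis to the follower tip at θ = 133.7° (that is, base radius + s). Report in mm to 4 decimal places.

seg 1 [0°–118.5°] cycloidal, h=24: full span → s += 24 → s = 24.0000
seg 2 [118.5°–200.5°] simple-harmonic, h=-9: θ=133.7° here. β=15.2, B=82. -9/2·(1 − cos(π·0.1854)) = -0.7417 → s = 23.2583
radial distance = base radius + s = 11 + 23.2583 = 34.2583

34.2583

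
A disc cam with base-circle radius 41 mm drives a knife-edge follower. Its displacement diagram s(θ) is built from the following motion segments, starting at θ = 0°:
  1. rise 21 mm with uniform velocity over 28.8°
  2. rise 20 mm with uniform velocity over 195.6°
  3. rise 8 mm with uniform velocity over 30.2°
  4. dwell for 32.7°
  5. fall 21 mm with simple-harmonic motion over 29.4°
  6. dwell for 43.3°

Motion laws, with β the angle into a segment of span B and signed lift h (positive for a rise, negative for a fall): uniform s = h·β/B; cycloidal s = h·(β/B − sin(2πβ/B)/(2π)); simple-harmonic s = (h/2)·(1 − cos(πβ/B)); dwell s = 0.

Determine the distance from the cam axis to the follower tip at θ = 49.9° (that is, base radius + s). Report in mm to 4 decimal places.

seg 1 [0°–28.8°] uniform, h=21: full span → s += 21 → s = 21.0000
seg 2 [28.8°–224.4°] uniform, h=20: θ=49.9° here. β=21.1, B=195.6. 20·21.1/195.6 = 2.1575 → s = 23.1575
radial distance = base radius + s = 41 + 23.1575 = 64.1575

64.1575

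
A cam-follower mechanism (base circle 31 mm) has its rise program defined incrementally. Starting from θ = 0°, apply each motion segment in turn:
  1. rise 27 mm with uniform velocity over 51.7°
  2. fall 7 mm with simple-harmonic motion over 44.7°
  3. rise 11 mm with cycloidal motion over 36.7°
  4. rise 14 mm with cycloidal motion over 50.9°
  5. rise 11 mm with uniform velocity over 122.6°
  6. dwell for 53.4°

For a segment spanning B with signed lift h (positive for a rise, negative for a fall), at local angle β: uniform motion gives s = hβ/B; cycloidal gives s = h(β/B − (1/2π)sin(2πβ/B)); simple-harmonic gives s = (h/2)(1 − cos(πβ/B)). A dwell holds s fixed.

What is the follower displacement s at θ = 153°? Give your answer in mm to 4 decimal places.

seg 1 [0°–51.7°] uniform, h=27: full span → s += 27 → s = 27.0000
seg 2 [51.7°–96.4°] simple-harmonic, h=-7: full span → s += -7 → s = 20.0000
seg 3 [96.4°–133.1°] cycloidal, h=11: full span → s += 11 → s = 31.0000
seg 4 [133.1°–184°] cycloidal, h=14: θ=153° here. β=19.9, B=50.9. 14·(0.3910 − sin(2π·0.3910)/(2π)) = 4.0636 → s = 35.0636

35.0636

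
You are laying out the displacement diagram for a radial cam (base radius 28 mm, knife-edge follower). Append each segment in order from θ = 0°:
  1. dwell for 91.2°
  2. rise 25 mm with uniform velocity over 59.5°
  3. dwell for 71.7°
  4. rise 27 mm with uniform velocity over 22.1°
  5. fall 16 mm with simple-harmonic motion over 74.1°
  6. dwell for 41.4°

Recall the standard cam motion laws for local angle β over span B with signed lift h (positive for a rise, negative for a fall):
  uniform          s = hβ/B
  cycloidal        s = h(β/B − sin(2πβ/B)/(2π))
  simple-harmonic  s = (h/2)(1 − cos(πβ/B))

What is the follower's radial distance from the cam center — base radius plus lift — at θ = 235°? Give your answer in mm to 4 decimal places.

seg 1 [0°–91.2°] dwell: s stays 0.0000
seg 2 [91.2°–150.7°] uniform, h=25: full span → s += 25 → s = 25.0000
seg 3 [150.7°–222.4°] dwell: s stays 25.0000
seg 4 [222.4°–244.5°] uniform, h=27: θ=235° here. β=12.6, B=22.1. 27·12.6/22.1 = 15.3937 → s = 40.3937
radial distance = base radius + s = 28 + 40.3937 = 68.3937

68.3937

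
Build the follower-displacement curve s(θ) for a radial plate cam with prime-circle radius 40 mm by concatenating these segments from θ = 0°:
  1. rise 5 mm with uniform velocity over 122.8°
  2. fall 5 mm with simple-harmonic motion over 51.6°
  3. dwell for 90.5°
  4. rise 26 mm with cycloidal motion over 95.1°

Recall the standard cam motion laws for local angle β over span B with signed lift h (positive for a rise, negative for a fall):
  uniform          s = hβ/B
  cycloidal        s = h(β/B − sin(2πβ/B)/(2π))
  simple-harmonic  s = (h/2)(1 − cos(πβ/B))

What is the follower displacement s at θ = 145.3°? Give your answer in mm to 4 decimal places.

seg 1 [0°–122.8°] uniform, h=5: full span → s += 5 → s = 5.0000
seg 2 [122.8°–174.4°] simple-harmonic, h=-5: θ=145.3° here. β=22.5, B=51.6. -5/2·(1 − cos(π·0.4360)) = -2.0011 → s = 2.9989

2.9989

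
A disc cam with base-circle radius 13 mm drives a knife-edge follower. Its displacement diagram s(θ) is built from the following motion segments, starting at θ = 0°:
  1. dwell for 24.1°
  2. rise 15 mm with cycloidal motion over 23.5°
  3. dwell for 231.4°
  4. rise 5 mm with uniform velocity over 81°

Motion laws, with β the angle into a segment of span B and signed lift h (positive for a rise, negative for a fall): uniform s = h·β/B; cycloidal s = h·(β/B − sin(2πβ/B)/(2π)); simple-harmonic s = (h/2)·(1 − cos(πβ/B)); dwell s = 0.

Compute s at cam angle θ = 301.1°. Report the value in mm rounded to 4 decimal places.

seg 1 [0°–24.1°] dwell: s stays 0.0000
seg 2 [24.1°–47.6°] cycloidal, h=15: full span → s += 15 → s = 15.0000
seg 3 [47.6°–279°] dwell: s stays 15.0000
seg 4 [279°–360°] uniform, h=5: θ=301.1° here. β=22.1, B=81. 5·22.1/81 = 1.3642 → s = 16.3642

16.3642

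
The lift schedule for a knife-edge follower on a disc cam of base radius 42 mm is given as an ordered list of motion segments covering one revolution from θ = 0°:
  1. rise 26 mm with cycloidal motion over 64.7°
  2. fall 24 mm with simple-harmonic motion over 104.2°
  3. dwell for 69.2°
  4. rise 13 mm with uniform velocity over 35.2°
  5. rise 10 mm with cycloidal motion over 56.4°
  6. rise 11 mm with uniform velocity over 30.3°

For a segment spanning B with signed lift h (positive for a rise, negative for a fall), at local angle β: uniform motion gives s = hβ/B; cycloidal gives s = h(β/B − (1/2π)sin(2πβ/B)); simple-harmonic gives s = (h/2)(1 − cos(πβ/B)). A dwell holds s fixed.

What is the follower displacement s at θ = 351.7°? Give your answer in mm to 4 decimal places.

seg 1 [0°–64.7°] cycloidal, h=26: full span → s += 26 → s = 26.0000
seg 2 [64.7°–168.9°] simple-harmonic, h=-24: full span → s += -24 → s = 2.0000
seg 3 [168.9°–238.1°] dwell: s stays 2.0000
seg 4 [238.1°–273.3°] uniform, h=13: full span → s += 13 → s = 15.0000
seg 5 [273.3°–329.7°] cycloidal, h=10: full span → s += 10 → s = 25.0000
seg 6 [329.7°–360°] uniform, h=11: θ=351.7° here. β=22, B=30.3. 11·22/30.3 = 7.9868 → s = 32.9868

32.9868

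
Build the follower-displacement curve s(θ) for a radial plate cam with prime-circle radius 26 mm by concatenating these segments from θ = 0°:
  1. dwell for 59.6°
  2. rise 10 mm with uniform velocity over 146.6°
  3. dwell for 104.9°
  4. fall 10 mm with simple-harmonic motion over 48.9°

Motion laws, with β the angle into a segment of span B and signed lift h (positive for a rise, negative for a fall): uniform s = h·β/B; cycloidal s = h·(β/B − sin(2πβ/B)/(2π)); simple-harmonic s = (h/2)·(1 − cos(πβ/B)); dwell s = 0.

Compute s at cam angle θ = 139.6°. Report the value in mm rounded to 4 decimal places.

seg 1 [0°–59.6°] dwell: s stays 0.0000
seg 2 [59.6°–206.2°] uniform, h=10: θ=139.6° here. β=80, B=146.6. 10·80/146.6 = 5.4570 → s = 5.4570

5.4570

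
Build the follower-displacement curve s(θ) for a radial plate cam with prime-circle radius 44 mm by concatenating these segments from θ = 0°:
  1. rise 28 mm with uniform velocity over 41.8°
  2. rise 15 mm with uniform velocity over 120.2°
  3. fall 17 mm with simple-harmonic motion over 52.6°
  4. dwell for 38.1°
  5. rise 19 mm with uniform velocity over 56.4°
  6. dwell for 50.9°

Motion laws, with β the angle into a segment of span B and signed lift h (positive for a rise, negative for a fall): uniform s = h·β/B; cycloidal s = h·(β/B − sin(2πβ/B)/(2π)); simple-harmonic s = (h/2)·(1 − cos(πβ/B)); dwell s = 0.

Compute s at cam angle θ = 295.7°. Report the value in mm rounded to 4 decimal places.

seg 1 [0°–41.8°] uniform, h=28: full span → s += 28 → s = 28.0000
seg 2 [41.8°–162°] uniform, h=15: full span → s += 15 → s = 43.0000
seg 3 [162°–214.6°] simple-harmonic, h=-17: full span → s += -17 → s = 26.0000
seg 4 [214.6°–252.7°] dwell: s stays 26.0000
seg 5 [252.7°–309.1°] uniform, h=19: θ=295.7° here. β=43, B=56.4. 19·43/56.4 = 14.4858 → s = 40.4858

40.4858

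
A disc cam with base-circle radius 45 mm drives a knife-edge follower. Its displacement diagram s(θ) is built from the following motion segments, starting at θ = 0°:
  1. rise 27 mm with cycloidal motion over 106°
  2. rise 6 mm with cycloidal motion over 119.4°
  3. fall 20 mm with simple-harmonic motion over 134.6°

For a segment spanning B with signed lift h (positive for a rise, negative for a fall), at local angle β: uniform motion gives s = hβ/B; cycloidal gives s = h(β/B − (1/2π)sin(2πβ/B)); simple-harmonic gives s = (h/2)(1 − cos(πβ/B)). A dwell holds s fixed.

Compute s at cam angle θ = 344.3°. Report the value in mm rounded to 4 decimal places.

seg 1 [0°–106°] cycloidal, h=27: full span → s += 27 → s = 27.0000
seg 2 [106°–225.4°] cycloidal, h=6: full span → s += 6 → s = 33.0000
seg 3 [225.4°–360°] simple-harmonic, h=-20: θ=344.3° here. β=118.9, B=134.6. -20/2·(1 − cos(π·0.8834)) = -19.3361 → s = 13.6639

13.6639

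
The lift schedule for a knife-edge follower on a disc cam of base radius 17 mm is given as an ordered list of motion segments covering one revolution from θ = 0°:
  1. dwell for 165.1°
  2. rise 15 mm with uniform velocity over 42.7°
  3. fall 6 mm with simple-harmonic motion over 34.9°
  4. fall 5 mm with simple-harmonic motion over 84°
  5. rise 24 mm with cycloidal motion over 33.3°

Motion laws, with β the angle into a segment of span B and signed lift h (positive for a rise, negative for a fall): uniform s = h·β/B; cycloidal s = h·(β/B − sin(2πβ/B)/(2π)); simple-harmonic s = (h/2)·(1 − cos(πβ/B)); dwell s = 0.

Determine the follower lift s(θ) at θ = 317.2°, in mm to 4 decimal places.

seg 1 [0°–165.1°] dwell: s stays 0.0000
seg 2 [165.1°–207.8°] uniform, h=15: full span → s += 15 → s = 15.0000
seg 3 [207.8°–242.7°] simple-harmonic, h=-6: full span → s += -6 → s = 9.0000
seg 4 [242.7°–326.7°] simple-harmonic, h=-5: θ=317.2° here. β=74.5, B=84. -5/2·(1 − cos(π·0.8869)) = -4.8439 → s = 4.1561

4.1561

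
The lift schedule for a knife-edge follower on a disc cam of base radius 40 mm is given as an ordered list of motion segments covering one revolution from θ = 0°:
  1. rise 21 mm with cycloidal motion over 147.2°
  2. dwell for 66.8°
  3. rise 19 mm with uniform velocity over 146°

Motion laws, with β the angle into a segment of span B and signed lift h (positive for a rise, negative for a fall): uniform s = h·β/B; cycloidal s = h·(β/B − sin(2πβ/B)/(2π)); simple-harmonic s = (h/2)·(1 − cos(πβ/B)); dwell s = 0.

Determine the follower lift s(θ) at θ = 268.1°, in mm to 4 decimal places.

seg 1 [0°–147.2°] cycloidal, h=21: full span → s += 21 → s = 21.0000
seg 2 [147.2°–214°] dwell: s stays 21.0000
seg 3 [214°–360°] uniform, h=19: θ=268.1° here. β=54.1, B=146. 19·54.1/146 = 7.0404 → s = 28.0404

28.0404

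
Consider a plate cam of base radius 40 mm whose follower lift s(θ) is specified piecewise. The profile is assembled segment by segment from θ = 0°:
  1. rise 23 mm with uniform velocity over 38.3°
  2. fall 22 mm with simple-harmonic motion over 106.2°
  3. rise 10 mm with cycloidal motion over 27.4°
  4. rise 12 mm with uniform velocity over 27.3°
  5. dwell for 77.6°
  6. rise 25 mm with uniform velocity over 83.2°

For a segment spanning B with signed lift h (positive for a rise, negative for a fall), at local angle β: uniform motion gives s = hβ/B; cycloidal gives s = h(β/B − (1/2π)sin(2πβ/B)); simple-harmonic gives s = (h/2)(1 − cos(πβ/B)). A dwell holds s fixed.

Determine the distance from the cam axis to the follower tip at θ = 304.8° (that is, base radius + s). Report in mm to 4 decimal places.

seg 1 [0°–38.3°] uniform, h=23: full span → s += 23 → s = 23.0000
seg 2 [38.3°–144.5°] simple-harmonic, h=-22: full span → s += -22 → s = 1.0000
seg 3 [144.5°–171.9°] cycloidal, h=10: full span → s += 10 → s = 11.0000
seg 4 [171.9°–199.2°] uniform, h=12: full span → s += 12 → s = 23.0000
seg 5 [199.2°–276.8°] dwell: s stays 23.0000
seg 6 [276.8°–360°] uniform, h=25: θ=304.8° here. β=28, B=83.2. 25·28/83.2 = 8.4135 → s = 31.4135
radial distance = base radius + s = 40 + 31.4135 = 71.4135

71.4135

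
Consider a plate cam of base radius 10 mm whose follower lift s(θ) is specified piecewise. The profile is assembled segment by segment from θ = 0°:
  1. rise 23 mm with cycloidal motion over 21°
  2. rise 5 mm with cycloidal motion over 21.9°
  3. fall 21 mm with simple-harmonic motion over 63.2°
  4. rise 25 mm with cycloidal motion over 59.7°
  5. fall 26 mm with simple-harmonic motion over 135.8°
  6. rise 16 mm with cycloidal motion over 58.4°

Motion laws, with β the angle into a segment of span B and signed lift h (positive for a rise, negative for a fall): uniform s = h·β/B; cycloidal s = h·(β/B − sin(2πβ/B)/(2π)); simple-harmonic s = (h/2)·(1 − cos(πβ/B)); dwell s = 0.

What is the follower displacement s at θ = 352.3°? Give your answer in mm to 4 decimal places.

seg 1 [0°–21°] cycloidal, h=23: full span → s += 23 → s = 23.0000
seg 2 [21°–42.9°] cycloidal, h=5: full span → s += 5 → s = 28.0000
seg 3 [42.9°–106.1°] simple-harmonic, h=-21: full span → s += -21 → s = 7.0000
seg 4 [106.1°–165.8°] cycloidal, h=25: full span → s += 25 → s = 32.0000
seg 5 [165.8°–301.6°] simple-harmonic, h=-26: full span → s += -26 → s = 6.0000
seg 6 [301.6°–360°] cycloidal, h=16: θ=352.3° here. β=50.7, B=58.4. 16·(0.8682 − sin(2π·0.8682)/(2π)) = 15.7668 → s = 21.7668

21.7668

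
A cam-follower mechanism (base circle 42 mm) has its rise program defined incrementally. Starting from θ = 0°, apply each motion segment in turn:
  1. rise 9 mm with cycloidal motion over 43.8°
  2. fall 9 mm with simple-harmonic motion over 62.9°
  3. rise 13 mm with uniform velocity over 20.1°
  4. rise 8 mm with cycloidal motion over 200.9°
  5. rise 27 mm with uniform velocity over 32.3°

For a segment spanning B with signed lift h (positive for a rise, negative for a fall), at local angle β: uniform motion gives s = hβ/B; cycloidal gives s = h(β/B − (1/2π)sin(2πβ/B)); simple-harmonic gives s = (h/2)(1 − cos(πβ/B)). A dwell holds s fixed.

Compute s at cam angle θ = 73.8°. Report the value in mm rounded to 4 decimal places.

seg 1 [0°–43.8°] cycloidal, h=9: full span → s += 9 → s = 9.0000
seg 2 [43.8°–106.7°] simple-harmonic, h=-9: θ=73.8° here. β=30, B=62.9. -9/2·(1 − cos(π·0.4769)) = -4.1744 → s = 4.8256

4.8256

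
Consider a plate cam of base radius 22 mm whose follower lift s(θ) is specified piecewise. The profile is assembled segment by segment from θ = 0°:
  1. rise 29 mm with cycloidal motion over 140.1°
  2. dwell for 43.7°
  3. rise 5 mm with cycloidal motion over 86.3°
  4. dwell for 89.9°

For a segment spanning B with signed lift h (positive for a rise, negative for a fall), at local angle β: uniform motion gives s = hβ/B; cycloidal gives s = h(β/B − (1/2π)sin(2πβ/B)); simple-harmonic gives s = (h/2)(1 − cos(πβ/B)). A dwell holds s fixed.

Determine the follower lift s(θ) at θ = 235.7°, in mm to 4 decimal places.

seg 1 [0°–140.1°] cycloidal, h=29: full span → s += 29 → s = 29.0000
seg 2 [140.1°–183.8°] dwell: s stays 29.0000
seg 3 [183.8°–270.1°] cycloidal, h=5: θ=235.7° here. β=51.9, B=86.3. 5·(0.6014 − sin(2π·0.6014)/(2π)) = 3.4803 → s = 32.4803

32.4803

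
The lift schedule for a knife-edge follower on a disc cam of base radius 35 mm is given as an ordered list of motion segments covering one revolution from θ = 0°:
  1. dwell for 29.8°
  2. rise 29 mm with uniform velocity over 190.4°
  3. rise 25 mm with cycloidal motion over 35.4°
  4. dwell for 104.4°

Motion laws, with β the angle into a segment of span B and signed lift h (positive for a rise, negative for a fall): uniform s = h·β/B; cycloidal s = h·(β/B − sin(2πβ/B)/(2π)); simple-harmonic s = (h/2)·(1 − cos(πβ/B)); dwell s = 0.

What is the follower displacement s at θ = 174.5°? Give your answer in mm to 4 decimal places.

seg 1 [0°–29.8°] dwell: s stays 0.0000
seg 2 [29.8°–220.2°] uniform, h=29: θ=174.5° here. β=144.7, B=190.4. 29·144.7/190.4 = 22.0394 → s = 22.0394

22.0394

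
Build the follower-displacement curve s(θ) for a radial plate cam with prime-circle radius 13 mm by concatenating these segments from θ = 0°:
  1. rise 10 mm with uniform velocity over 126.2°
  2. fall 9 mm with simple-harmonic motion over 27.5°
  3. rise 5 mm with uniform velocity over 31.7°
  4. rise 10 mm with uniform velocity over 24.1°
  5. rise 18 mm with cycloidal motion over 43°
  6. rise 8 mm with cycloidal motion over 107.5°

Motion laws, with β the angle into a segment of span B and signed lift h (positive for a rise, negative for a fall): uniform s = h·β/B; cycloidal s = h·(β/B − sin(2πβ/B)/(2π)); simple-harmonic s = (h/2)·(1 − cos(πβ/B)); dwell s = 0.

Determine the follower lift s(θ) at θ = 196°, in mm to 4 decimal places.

seg 1 [0°–126.2°] uniform, h=10: full span → s += 10 → s = 10.0000
seg 2 [126.2°–153.7°] simple-harmonic, h=-9: full span → s += -9 → s = 1.0000
seg 3 [153.7°–185.4°] uniform, h=5: full span → s += 5 → s = 6.0000
seg 4 [185.4°–209.5°] uniform, h=10: θ=196° here. β=10.6, B=24.1. 10·10.6/24.1 = 4.3983 → s = 10.3983

10.3983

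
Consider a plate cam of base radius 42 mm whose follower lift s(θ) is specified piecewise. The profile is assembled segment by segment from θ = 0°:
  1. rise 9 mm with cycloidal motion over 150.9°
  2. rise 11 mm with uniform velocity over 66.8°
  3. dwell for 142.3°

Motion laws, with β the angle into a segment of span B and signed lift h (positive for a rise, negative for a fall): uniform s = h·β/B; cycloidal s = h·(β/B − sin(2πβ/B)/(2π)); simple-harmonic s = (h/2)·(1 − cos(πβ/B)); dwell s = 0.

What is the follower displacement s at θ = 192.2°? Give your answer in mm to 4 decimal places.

seg 1 [0°–150.9°] cycloidal, h=9: full span → s += 9 → s = 9.0000
seg 2 [150.9°–217.7°] uniform, h=11: θ=192.2° here. β=41.3, B=66.8. 11·41.3/66.8 = 6.8009 → s = 15.8009

15.8009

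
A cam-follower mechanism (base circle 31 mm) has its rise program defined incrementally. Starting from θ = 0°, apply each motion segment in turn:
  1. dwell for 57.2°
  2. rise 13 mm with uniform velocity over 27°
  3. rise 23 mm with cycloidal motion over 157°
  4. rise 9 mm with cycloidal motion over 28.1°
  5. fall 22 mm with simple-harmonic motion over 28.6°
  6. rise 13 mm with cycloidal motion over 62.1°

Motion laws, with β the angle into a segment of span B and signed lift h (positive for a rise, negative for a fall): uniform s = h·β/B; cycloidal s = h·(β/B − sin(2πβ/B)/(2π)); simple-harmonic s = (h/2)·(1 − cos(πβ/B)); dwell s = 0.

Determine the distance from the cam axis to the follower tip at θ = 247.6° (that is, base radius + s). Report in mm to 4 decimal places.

seg 1 [0°–57.2°] dwell: s stays 0.0000
seg 2 [57.2°–84.2°] uniform, h=13: full span → s += 13 → s = 13.0000
seg 3 [84.2°–241.2°] cycloidal, h=23: full span → s += 23 → s = 36.0000
seg 4 [241.2°–269.3°] cycloidal, h=9: θ=247.6° here. β=6.4, B=28.1. 9·(0.2278 − sin(2π·0.2278)/(2π)) = 0.6314 → s = 36.6314
radial distance = base radius + s = 31 + 36.6314 = 67.6314

67.6314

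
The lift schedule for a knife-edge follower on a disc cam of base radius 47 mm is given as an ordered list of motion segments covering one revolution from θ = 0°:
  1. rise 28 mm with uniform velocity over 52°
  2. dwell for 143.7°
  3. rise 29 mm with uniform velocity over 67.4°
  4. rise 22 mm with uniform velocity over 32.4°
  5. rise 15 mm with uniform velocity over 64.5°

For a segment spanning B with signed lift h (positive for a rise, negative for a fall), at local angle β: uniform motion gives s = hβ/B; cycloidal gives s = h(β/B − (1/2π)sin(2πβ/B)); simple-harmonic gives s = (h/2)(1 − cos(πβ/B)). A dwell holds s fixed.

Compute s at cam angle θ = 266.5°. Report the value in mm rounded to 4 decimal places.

seg 1 [0°–52°] uniform, h=28: full span → s += 28 → s = 28.0000
seg 2 [52°–195.7°] dwell: s stays 28.0000
seg 3 [195.7°–263.1°] uniform, h=29: full span → s += 29 → s = 57.0000
seg 4 [263.1°–295.5°] uniform, h=22: θ=266.5° here. β=3.4, B=32.4. 22·3.4/32.4 = 2.3086 → s = 59.3086

59.3086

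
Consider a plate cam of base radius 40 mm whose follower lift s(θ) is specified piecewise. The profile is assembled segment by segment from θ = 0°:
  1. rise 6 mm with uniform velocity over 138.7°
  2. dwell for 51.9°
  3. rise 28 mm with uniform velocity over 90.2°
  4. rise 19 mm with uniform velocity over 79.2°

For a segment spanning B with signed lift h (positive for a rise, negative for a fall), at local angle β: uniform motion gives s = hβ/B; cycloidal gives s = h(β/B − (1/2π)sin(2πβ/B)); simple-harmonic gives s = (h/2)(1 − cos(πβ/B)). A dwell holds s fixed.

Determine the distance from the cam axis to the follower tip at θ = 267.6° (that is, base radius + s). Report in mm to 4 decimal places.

seg 1 [0°–138.7°] uniform, h=6: full span → s += 6 → s = 6.0000
seg 2 [138.7°–190.6°] dwell: s stays 6.0000
seg 3 [190.6°–280.8°] uniform, h=28: θ=267.6° here. β=77, B=90.2. 28·77/90.2 = 23.9024 → s = 29.9024
radial distance = base radius + s = 40 + 29.9024 = 69.9024

69.9024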